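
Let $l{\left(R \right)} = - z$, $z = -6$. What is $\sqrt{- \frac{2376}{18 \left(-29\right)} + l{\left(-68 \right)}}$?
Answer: $\frac{3 \sqrt{986}}{29} \approx 3.2483$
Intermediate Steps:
$l{\left(R \right)} = 6$ ($l{\left(R \right)} = \left(-1\right) \left(-6\right) = 6$)
$\sqrt{- \frac{2376}{18 \left(-29\right)} + l{\left(-68 \right)}} = \sqrt{- \frac{2376}{18 \left(-29\right)} + 6} = \sqrt{- \frac{2376}{-522} + 6} = \sqrt{\left(-2376\right) \left(- \frac{1}{522}\right) + 6} = \sqrt{\frac{132}{29} + 6} = \sqrt{\frac{306}{29}} = \frac{3 \sqrt{986}}{29}$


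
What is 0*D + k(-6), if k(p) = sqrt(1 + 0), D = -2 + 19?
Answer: 1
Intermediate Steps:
D = 17
k(p) = 1 (k(p) = sqrt(1) = 1)
0*D + k(-6) = 0*17 + 1 = 0 + 1 = 1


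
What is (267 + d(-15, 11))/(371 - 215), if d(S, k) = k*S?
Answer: 17/26 ≈ 0.65385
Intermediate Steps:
d(S, k) = S*k
(267 + d(-15, 11))/(371 - 215) = (267 - 15*11)/(371 - 215) = (267 - 165)/156 = 102*(1/156) = 17/26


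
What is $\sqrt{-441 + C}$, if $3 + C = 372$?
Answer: $6 i \sqrt{2} \approx 8.4853 i$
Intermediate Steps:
$C = 369$ ($C = -3 + 372 = 369$)
$\sqrt{-441 + C} = \sqrt{-441 + 369} = \sqrt{-72} = 6 i \sqrt{2}$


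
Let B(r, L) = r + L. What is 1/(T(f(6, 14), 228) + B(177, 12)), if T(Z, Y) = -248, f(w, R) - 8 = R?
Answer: -1/59 ≈ -0.016949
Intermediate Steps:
B(r, L) = L + r
f(w, R) = 8 + R
1/(T(f(6, 14), 228) + B(177, 12)) = 1/(-248 + (12 + 177)) = 1/(-248 + 189) = 1/(-59) = -1/59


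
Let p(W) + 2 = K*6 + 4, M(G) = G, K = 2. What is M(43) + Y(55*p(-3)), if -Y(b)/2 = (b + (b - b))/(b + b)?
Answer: 42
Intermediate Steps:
p(W) = 14 (p(W) = -2 + (2*6 + 4) = -2 + (12 + 4) = -2 + 16 = 14)
Y(b) = -1 (Y(b) = -2*(b + (b - b))/(b + b) = -2*(b + 0)/(2*b) = -2*b*1/(2*b) = -2*½ = -1)
M(43) + Y(55*p(-3)) = 43 - 1 = 42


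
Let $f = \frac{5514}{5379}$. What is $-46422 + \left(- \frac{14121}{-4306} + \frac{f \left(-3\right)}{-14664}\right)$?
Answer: $- \frac{437944105556899}{9434644076} \approx -46419.0$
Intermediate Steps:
$f = \frac{1838}{1793}$ ($f = 5514 \cdot \frac{1}{5379} = \frac{1838}{1793} \approx 1.0251$)
$-46422 + \left(- \frac{14121}{-4306} + \frac{f \left(-3\right)}{-14664}\right) = -46422 + \left(- \frac{14121}{-4306} + \frac{\frac{1838}{1793} \left(-3\right)}{-14664}\right) = -46422 - - \frac{30941739173}{9434644076} = -46422 + \left(\frac{14121}{4306} + \frac{919}{4382092}\right) = -46422 + \frac{30941739173}{9434644076} = - \frac{437944105556899}{9434644076}$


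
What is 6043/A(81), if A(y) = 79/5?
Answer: 30215/79 ≈ 382.47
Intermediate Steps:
A(y) = 79/5 (A(y) = 79*(⅕) = 79/5)
6043/A(81) = 6043/(79/5) = 6043*(5/79) = 30215/79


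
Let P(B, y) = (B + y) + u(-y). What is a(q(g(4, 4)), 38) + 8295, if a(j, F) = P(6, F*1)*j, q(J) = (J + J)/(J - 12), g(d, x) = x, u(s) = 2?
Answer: 8249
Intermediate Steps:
P(B, y) = 2 + B + y (P(B, y) = (B + y) + 2 = 2 + B + y)
q(J) = 2*J/(-12 + J) (q(J) = (2*J)/(-12 + J) = 2*J/(-12 + J))
a(j, F) = j*(8 + F) (a(j, F) = (2 + 6 + F*1)*j = (2 + 6 + F)*j = (8 + F)*j = j*(8 + F))
a(q(g(4, 4)), 38) + 8295 = (2*4/(-12 + 4))*(8 + 38) + 8295 = (2*4/(-8))*46 + 8295 = (2*4*(-1/8))*46 + 8295 = -1*46 + 8295 = -46 + 8295 = 8249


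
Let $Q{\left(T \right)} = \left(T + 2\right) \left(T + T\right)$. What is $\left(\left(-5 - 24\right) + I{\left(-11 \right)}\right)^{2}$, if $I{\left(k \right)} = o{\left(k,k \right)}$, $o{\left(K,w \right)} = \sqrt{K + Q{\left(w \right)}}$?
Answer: $\left(29 - \sqrt{187}\right)^{2} \approx 234.86$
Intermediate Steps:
$Q{\left(T \right)} = 2 T \left(2 + T\right)$ ($Q{\left(T \right)} = \left(2 + T\right) 2 T = 2 T \left(2 + T\right)$)
$o{\left(K,w \right)} = \sqrt{K + 2 w \left(2 + w\right)}$
$I{\left(k \right)} = \sqrt{k + 2 k \left(2 + k\right)}$
$\left(\left(-5 - 24\right) + I{\left(-11 \right)}\right)^{2} = \left(\left(-5 - 24\right) + \sqrt{- 11 \left(5 + 2 \left(-11\right)\right)}\right)^{2} = \left(\left(-5 - 24\right) + \sqrt{- 11 \left(5 - 22\right)}\right)^{2} = \left(-29 + \sqrt{\left(-11\right) \left(-17\right)}\right)^{2} = \left(-29 + \sqrt{187}\right)^{2}$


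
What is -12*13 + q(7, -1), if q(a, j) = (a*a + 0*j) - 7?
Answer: -114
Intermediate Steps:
q(a, j) = -7 + a**2 (q(a, j) = (a**2 + 0) - 7 = a**2 - 7 = -7 + a**2)
-12*13 + q(7, -1) = -12*13 + (-7 + 7**2) = -156 + (-7 + 49) = -156 + 42 = -114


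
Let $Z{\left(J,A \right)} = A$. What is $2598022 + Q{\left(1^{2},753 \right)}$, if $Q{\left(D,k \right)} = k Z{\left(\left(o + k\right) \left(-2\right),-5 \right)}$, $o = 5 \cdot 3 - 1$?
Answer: $2594257$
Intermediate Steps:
$o = 14$ ($o = 15 - 1 = 14$)
$Q{\left(D,k \right)} = - 5 k$ ($Q{\left(D,k \right)} = k \left(-5\right) = - 5 k$)
$2598022 + Q{\left(1^{2},753 \right)} = 2598022 - 3765 = 2594257$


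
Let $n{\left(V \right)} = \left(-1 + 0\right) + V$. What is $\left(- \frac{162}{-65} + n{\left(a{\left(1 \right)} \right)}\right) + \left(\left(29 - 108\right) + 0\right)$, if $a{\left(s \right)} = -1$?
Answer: $- \frac{5103}{65} \approx -78.508$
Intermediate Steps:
$n{\left(V \right)} = -1 + V$
$\left(- \frac{162}{-65} + n{\left(a{\left(1 \right)} \right)}\right) + \left(\left(29 - 108\right) + 0\right) = \left(- \frac{162}{-65} - 2\right) + \left(\left(29 - 108\right) + 0\right) = \left(\left(-162\right) \left(- \frac{1}{65}\right) - 2\right) + \left(-79 + 0\right) = \left(\frac{162}{65} - 2\right) - 79 = \frac{32}{65} - 79 = - \frac{5103}{65}$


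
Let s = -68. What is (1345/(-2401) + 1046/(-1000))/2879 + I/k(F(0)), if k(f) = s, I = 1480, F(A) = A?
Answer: -1278841394791/58756071500 ≈ -21.765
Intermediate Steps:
k(f) = -68
(1345/(-2401) + 1046/(-1000))/2879 + I/k(F(0)) = (1345/(-2401) + 1046/(-1000))/2879 + 1480/(-68) = (1345*(-1/2401) + 1046*(-1/1000))*(1/2879) + 1480*(-1/68) = (-1345/2401 - 523/500)*(1/2879) - 370/17 = -1928223/1200500*1/2879 - 370/17 = -1928223/3456239500 - 370/17 = -1278841394791/58756071500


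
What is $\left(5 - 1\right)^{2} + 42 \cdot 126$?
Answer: $5308$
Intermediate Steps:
$\left(5 - 1\right)^{2} + 42 \cdot 126 = 4^{2} + 5292 = 16 + 5292 = 5308$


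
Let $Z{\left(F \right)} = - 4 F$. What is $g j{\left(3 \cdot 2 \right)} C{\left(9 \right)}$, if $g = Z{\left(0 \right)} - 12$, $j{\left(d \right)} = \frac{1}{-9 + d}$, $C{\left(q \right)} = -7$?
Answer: $-28$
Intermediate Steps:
$g = -12$ ($g = \left(-4\right) 0 - 12 = 0 - 12 = -12$)
$g j{\left(3 \cdot 2 \right)} C{\left(9 \right)} = - \frac{12}{-9 + 3 \cdot 2} \left(-7\right) = - \frac{12}{-9 + 6} \left(-7\right) = - \frac{12}{-3} \left(-7\right) = \left(-12\right) \left(- \frac{1}{3}\right) \left(-7\right) = 4 \left(-7\right) = -28$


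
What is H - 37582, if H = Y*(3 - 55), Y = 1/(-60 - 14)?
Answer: -1390508/37 ≈ -37581.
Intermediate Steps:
Y = -1/74 (Y = 1/(-74) = -1/74 ≈ -0.013514)
H = 26/37 (H = -(3 - 55)/74 = -1/74*(-52) = 26/37 ≈ 0.70270)
H - 37582 = 26/37 - 37582 = -1390508/37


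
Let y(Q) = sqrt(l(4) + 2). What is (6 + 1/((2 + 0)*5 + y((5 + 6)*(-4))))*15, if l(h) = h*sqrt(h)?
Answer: 275/3 - sqrt(10)/6 ≈ 91.140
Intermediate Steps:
l(h) = h**(3/2)
y(Q) = sqrt(10) (y(Q) = sqrt(4**(3/2) + 2) = sqrt(8 + 2) = sqrt(10))
(6 + 1/((2 + 0)*5 + y((5 + 6)*(-4))))*15 = (6 + 1/((2 + 0)*5 + sqrt(10)))*15 = (6 + 1/(2*5 + sqrt(10)))*15 = (6 + 1/(10 + sqrt(10)))*15 = 90 + 15/(10 + sqrt(10))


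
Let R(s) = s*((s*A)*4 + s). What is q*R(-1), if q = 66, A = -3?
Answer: -726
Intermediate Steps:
R(s) = -11*s**2 (R(s) = s*((s*(-3))*4 + s) = s*(-3*s*4 + s) = s*(-12*s + s) = s*(-11*s) = -11*s**2)
q*R(-1) = 66*(-11*(-1)**2) = 66*(-11*1) = 66*(-11) = -726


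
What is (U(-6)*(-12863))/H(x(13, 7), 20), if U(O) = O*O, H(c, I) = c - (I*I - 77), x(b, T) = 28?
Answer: 463068/295 ≈ 1569.7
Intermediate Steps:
H(c, I) = 77 + c - I**2 (H(c, I) = c - (I**2 - 77) = c - (-77 + I**2) = c + (77 - I**2) = 77 + c - I**2)
U(O) = O**2
(U(-6)*(-12863))/H(x(13, 7), 20) = ((-6)**2*(-12863))/(77 + 28 - 1*20**2) = (36*(-12863))/(77 + 28 - 1*400) = -463068/(77 + 28 - 400) = -463068/(-295) = -463068*(-1/295) = 463068/295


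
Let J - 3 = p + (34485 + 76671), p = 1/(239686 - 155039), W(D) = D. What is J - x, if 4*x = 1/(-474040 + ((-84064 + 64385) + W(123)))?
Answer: 18577523737296263/167125682448 ≈ 1.1116e+5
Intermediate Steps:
p = 1/84647 ≈ 1.1814e-5
x = -1/1974384 (x = 1/(4*(-474040 + ((-84064 + 64385) + 123))) = 1/(4*(-474040 + (-19679 + 123))) = 1/(4*(-474040 - 19556)) = (1/4)/(-493596) = (1/4)*(-1/493596) = -1/1974384 ≈ -5.0649e-7)
J = 9409275874/84647 (J = 3 + (1/84647 + (34485 + 76671)) = 3 + (1/84647 + 111156) = 3 + 9409021933/84647 = 9409275874/84647 ≈ 1.1116e+5)
J - x = 9409275874/84647 - 1*(-1/1974384) = 9409275874/84647 + 1/1974384 = 18577523737296263/167125682448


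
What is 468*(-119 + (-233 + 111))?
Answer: -112788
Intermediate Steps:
468*(-119 + (-233 + 111)) = 468*(-119 - 122) = 468*(-241) = -112788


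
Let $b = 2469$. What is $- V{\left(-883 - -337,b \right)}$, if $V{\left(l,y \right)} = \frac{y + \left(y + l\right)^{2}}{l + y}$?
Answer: $- \frac{1233466}{641} \approx -1924.3$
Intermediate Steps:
$V{\left(l,y \right)} = \frac{y + \left(l + y\right)^{2}}{l + y}$
$- V{\left(-883 - -337,b \right)} = - (\left(-883 - -337\right) + 2469 + \frac{2469}{\left(-883 - -337\right) + 2469}) = - (\left(-883 + 337\right) + 2469 + \frac{2469}{\left(-883 + 337\right) + 2469}) = - (-546 + 2469 + \frac{2469}{-546 + 2469}) = - (-546 + 2469 + \frac{2469}{1923}) = - (-546 + 2469 + 2469 \cdot \frac{1}{1923}) = - (-546 + 2469 + \frac{823}{641}) = \left(-1\right) \frac{1233466}{641} = - \frac{1233466}{641}$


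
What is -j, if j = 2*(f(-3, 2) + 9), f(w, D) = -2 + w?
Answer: -8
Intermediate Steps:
j = 8 (j = 2*((-2 - 3) + 9) = 2*(-5 + 9) = 2*4 = 8)
-j = -1*8 = -8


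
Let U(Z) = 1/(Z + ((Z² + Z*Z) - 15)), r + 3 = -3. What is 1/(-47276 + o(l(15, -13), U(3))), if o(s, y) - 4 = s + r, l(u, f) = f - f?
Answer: -1/47278 ≈ -2.1151e-5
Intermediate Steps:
r = -6 (r = -3 - 3 = -6)
l(u, f) = 0
U(Z) = 1/(-15 + Z + 2*Z²) (U(Z) = 1/(Z + ((Z² + Z²) - 15)) = 1/(Z + (2*Z² - 15)) = 1/(Z + (-15 + 2*Z²)) = 1/(-15 + Z + 2*Z²))
o(s, y) = -2 + s (o(s, y) = 4 + (s - 6) = 4 + (-6 + s) = -2 + s)
1/(-47276 + o(l(15, -13), U(3))) = 1/(-47276 + (-2 + 0)) = 1/(-47276 - 2) = 1/(-47278) = -1/47278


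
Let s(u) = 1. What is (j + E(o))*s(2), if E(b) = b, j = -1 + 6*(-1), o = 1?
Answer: -6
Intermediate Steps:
j = -7 (j = -1 - 6 = -7)
(j + E(o))*s(2) = (-7 + 1)*1 = -6*1 = -6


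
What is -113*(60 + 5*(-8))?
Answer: -2260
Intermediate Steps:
-113*(60 + 5*(-8)) = -113*(60 - 40) = -113*20 = -2260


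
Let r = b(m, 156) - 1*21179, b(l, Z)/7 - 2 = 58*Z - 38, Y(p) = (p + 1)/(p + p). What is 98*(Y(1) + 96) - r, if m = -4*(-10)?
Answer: -32399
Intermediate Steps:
m = 40
Y(p) = (1 + p)/(2*p) (Y(p) = (1 + p)/((2*p)) = (1 + p)*(1/(2*p)) = (1 + p)/(2*p))
b(l, Z) = -252 + 406*Z (b(l, Z) = 14 + 7*(58*Z - 38) = 14 + 7*(-38 + 58*Z) = 14 + (-266 + 406*Z) = -252 + 406*Z)
r = 41905 (r = (-252 + 406*156) - 1*21179 = (-252 + 63336) - 21179 = 63084 - 21179 = 41905)
98*(Y(1) + 96) - r = 98*((1/2)*(1 + 1)/1 + 96) - 1*41905 = 98*((1/2)*1*2 + 96) - 41905 = 98*(1 + 96) - 41905 = 98*97 - 41905 = 9506 - 41905 = -32399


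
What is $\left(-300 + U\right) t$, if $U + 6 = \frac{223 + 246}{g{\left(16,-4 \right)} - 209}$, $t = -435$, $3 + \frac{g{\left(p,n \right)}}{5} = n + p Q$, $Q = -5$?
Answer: $\frac{12275265}{92} \approx 1.3343 \cdot 10^{5}$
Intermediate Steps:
$g{\left(p,n \right)} = -15 - 25 p + 5 n$ ($g{\left(p,n \right)} = -15 + 5 \left(n + p \left(-5\right)\right) = -15 + 5 \left(n - 5 p\right) = -15 + \left(- 25 p + 5 n\right) = -15 - 25 p + 5 n$)
$U = - \frac{619}{92}$ ($U = -6 + \frac{223 + 246}{\left(-15 - 400 + 5 \left(-4\right)\right) - 209} = -6 + \frac{469}{\left(-15 - 400 - 20\right) - 209} = -6 + \frac{469}{-435 - 209} = -6 + \frac{469}{-644} = -6 + 469 \left(- \frac{1}{644}\right) = -6 - \frac{67}{92} = - \frac{619}{92} \approx -6.7283$)
$\left(-300 + U\right) t = \left(-300 - \frac{619}{92}\right) \left(-435\right) = \left(- \frac{28219}{92}\right) \left(-435\right) = \frac{12275265}{92}$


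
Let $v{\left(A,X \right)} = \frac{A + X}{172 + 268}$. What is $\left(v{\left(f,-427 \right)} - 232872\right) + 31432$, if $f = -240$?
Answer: $- \frac{88634267}{440} \approx -2.0144 \cdot 10^{5}$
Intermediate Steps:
$v{\left(A,X \right)} = \frac{A}{440} + \frac{X}{440}$ ($v{\left(A,X \right)} = \frac{A + X}{440} = \left(A + X\right) \frac{1}{440} = \frac{A}{440} + \frac{X}{440}$)
$\left(v{\left(f,-427 \right)} - 232872\right) + 31432 = \left(\left(\frac{1}{440} \left(-240\right) + \frac{1}{440} \left(-427\right)\right) - 232872\right) + 31432 = \left(\left(- \frac{6}{11} - \frac{427}{440}\right) - 232872\right) + 31432 = \left(- \frac{667}{440} - 232872\right) + 31432 = - \frac{102464347}{440} + 31432 = - \frac{88634267}{440}$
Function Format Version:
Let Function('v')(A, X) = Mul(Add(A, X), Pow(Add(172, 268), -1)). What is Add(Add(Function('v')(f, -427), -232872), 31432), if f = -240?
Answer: Rational(-88634267, 440) ≈ -2.0144e+5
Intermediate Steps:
Function('v')(A, X) = Add(Mul(Rational(1, 440), A), Mul(Rational(1, 440), X)) (Function('v')(A, X) = Mul(Add(A, X), Pow(440, -1)) = Mul(Add(A, X), Rational(1, 440)) = Add(Mul(Rational(1, 440), A), Mul(Rational(1, 440), X)))
Add(Add(Function('v')(f, -427), -232872), 31432) = Add(Add(Add(Mul(Rational(1, 440), -240), Mul(Rational(1, 440), -427)), -232872), 31432) = Add(Add(Add(Rational(-6, 11), Rational(-427, 440)), -232872), 31432) = Add(Add(Rational(-667, 440), -232872), 31432) = Add(Rational(-102464347, 440), 31432) = Rational(-88634267, 440)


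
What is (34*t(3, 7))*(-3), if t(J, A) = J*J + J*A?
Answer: -3060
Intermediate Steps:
t(J, A) = J² + A*J
(34*t(3, 7))*(-3) = (34*(3*(7 + 3)))*(-3) = (34*(3*10))*(-3) = (34*30)*(-3) = 1020*(-3) = -3060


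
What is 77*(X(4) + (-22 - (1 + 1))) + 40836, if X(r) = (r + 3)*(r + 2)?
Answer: 42222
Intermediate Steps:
X(r) = (2 + r)*(3 + r) (X(r) = (3 + r)*(2 + r) = (2 + r)*(3 + r))
77*(X(4) + (-22 - (1 + 1))) + 40836 = 77*((6 + 4**2 + 5*4) + (-22 - (1 + 1))) + 40836 = 77*((6 + 16 + 20) + (-22 - 1*2)) + 40836 = 77*(42 + (-22 - 2)) + 40836 = 77*(42 - 24) + 40836 = 77*18 + 40836 = 1386 + 40836 = 42222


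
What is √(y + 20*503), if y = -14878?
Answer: I*√4818 ≈ 69.412*I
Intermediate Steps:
√(y + 20*503) = √(-14878 + 20*503) = √(-14878 + 10060) = √(-4818) = I*√4818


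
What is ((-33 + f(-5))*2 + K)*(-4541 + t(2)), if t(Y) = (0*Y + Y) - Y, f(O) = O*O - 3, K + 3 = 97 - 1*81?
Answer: 40869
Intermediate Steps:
K = 13 (K = -3 + (97 - 1*81) = -3 + (97 - 81) = -3 + 16 = 13)
f(O) = -3 + O**2 (f(O) = O**2 - 3 = -3 + O**2)
t(Y) = 0 (t(Y) = (0 + Y) - Y = Y - Y = 0)
((-33 + f(-5))*2 + K)*(-4541 + t(2)) = ((-33 + (-3 + (-5)**2))*2 + 13)*(-4541 + 0) = ((-33 + (-3 + 25))*2 + 13)*(-4541) = ((-33 + 22)*2 + 13)*(-4541) = (-11*2 + 13)*(-4541) = (-22 + 13)*(-4541) = -9*(-4541) = 40869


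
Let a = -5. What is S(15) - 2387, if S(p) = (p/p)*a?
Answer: -2392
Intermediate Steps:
S(p) = -5 (S(p) = (p/p)*(-5) = 1*(-5) = -5)
S(15) - 2387 = -5 - 2387 = -2392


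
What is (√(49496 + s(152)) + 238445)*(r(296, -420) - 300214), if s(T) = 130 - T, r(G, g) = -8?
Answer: -71586434790 - 300222*√49474 ≈ -7.1653e+10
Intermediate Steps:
(√(49496 + s(152)) + 238445)*(r(296, -420) - 300214) = (√(49496 + (130 - 1*152)) + 238445)*(-8 - 300214) = (√(49496 + (130 - 152)) + 238445)*(-300222) = (√(49496 - 22) + 238445)*(-300222) = (√49474 + 238445)*(-300222) = (238445 + √49474)*(-300222) = -71586434790 - 300222*√49474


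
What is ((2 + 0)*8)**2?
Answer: 256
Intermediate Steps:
((2 + 0)*8)**2 = (2*8)**2 = 16**2 = 256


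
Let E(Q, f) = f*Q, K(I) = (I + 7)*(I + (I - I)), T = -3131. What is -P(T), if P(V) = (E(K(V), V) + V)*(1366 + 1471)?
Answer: 86883346555515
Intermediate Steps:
K(I) = I*(7 + I) (K(I) = (7 + I)*(I + 0) = (7 + I)*I = I*(7 + I))
E(Q, f) = Q*f
P(V) = 2837*V + 2837*V**2*(7 + V) (P(V) = ((V*(7 + V))*V + V)*(1366 + 1471) = (V**2*(7 + V) + V)*2837 = (V + V**2*(7 + V))*2837 = 2837*V + 2837*V**2*(7 + V))
-P(T) = -2837*(-3131)*(1 - 3131*(7 - 3131)) = -2837*(-3131)*(1 - 3131*(-3124)) = -2837*(-3131)*(1 + 9781244) = -2837*(-3131)*9781245 = -1*(-86883346555515) = 86883346555515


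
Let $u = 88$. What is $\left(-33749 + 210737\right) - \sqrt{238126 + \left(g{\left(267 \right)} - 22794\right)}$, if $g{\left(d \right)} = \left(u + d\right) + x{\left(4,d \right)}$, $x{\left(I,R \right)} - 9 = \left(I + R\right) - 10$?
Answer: $176988 - \sqrt{215957} \approx 1.7652 \cdot 10^{5}$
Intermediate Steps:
$x{\left(I,R \right)} = -1 + I + R$ ($x{\left(I,R \right)} = 9 - \left(10 - I - R\right) = 9 + \left(-10 + I + R\right) = -1 + I + R$)
$g{\left(d \right)} = 91 + 2 d$ ($g{\left(d \right)} = \left(88 + d\right) + \left(-1 + 4 + d\right) = \left(88 + d\right) + \left(3 + d\right) = 91 + 2 d$)
$\left(-33749 + 210737\right) - \sqrt{238126 + \left(g{\left(267 \right)} - 22794\right)} = \left(-33749 + 210737\right) - \sqrt{238126 + \left(\left(91 + 2 \cdot 267\right) - 22794\right)} = 176988 - \sqrt{238126 + \left(\left(91 + 534\right) - 22794\right)} = 176988 - \sqrt{238126 + \left(625 - 22794\right)} = 176988 - \sqrt{238126 - 22169} = 176988 - \sqrt{215957}$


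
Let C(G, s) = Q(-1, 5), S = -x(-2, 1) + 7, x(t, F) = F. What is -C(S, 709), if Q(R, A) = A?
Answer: -5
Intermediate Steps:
S = 6 (S = -1*1 + 7 = -1 + 7 = 6)
C(G, s) = 5
-C(S, 709) = -1*5 = -5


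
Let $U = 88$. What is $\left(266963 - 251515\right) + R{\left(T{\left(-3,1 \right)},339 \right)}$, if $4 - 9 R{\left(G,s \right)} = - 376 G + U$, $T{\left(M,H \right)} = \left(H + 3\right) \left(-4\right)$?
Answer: $\frac{132932}{9} \approx 14770.0$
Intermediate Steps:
$T{\left(M,H \right)} = -12 - 4 H$ ($T{\left(M,H \right)} = \left(3 + H\right) \left(-4\right) = -12 - 4 H$)
$R{\left(G,s \right)} = - \frac{28}{3} + \frac{376 G}{9}$ ($R{\left(G,s \right)} = \frac{4}{9} - \frac{- 376 G + 88}{9} = \frac{4}{9} - \frac{88 - 376 G}{9} = \frac{4}{9} + \left(- \frac{88}{9} + \frac{376 G}{9}\right) = - \frac{28}{3} + \frac{376 G}{9}$)
$\left(266963 - 251515\right) + R{\left(T{\left(-3,1 \right)},339 \right)} = \left(266963 - 251515\right) + \left(- \frac{28}{3} + \frac{376 \left(-12 - 4\right)}{9}\right) = 15448 + \left(- \frac{28}{3} + \frac{376}{9} \left(-16\right)\right) = 15448 - \frac{6100}{9} = \frac{132932}{9}$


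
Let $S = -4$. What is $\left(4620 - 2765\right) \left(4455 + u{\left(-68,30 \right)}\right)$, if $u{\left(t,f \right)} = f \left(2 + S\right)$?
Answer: $8152725$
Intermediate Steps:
$u{\left(t,f \right)} = - 2 f$ ($u{\left(t,f \right)} = f \left(2 - 4\right) = f \left(-2\right) = - 2 f$)
$\left(4620 - 2765\right) \left(4455 + u{\left(-68,30 \right)}\right) = \left(4620 - 2765\right) \left(4455 - 60\right) = 1855 \left(4455 - 60\right) = 1855 \cdot 4395 = 8152725$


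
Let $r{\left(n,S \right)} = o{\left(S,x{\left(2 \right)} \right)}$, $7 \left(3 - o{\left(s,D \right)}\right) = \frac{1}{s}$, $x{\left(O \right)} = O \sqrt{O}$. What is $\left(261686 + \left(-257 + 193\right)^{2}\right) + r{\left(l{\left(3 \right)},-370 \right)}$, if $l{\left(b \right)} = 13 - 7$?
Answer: $\frac{688383151}{2590} \approx 2.6579 \cdot 10^{5}$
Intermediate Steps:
$l{\left(b \right)} = 6$ ($l{\left(b \right)} = 13 - 7 = 6$)
$x{\left(O \right)} = O^{\frac{3}{2}}$
$o{\left(s,D \right)} = 3 - \frac{1}{7 s}$
$r{\left(n,S \right)} = 3 - \frac{1}{7 S}$
$\left(261686 + \left(-257 + 193\right)^{2}\right) + r{\left(l{\left(3 \right)},-370 \right)} = \left(261686 + \left(-257 + 193\right)^{2}\right) + \left(3 - \frac{1}{7 \left(-370\right)}\right) = \left(261686 + \left(-64\right)^{2}\right) + \left(3 - - \frac{1}{2590}\right) = \left(261686 + 4096\right) + \left(3 + \frac{1}{2590}\right) = 265782 + \frac{7771}{2590} = \frac{688383151}{2590}$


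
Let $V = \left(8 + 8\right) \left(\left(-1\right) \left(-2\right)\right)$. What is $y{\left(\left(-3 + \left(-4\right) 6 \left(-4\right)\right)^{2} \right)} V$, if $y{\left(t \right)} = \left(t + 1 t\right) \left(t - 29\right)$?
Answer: $4771480320$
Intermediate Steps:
$y{\left(t \right)} = 2 t \left(-29 + t\right)$ ($y{\left(t \right)} = \left(t + t\right) \left(-29 + t\right) = 2 t \left(-29 + t\right)$)
$V = 32$ ($V = 16 \cdot 2 = 32$)
$y{\left(\left(-3 + \left(-4\right) 6 \left(-4\right)\right)^{2} \right)} V = 2 \left(-3 + \left(-4\right) 6 \left(-4\right)\right)^{2} \left(-29 + \left(-3 + \left(-4\right) 6 \left(-4\right)\right)^{2}\right) 32 = 2 \left(-3 - -96\right)^{2} \left(-29 + \left(-3 - -96\right)^{2}\right) 32 = 2 \left(-3 + 96\right)^{2} \left(-29 + \left(-3 + 96\right)^{2}\right) 32 = 2 \cdot 93^{2} \left(-29 + 93^{2}\right) 32 = 2 \cdot 8649 \left(-29 + 8649\right) 32 = 2 \cdot 8649 \cdot 8620 \cdot 32 = 149108760 \cdot 32 = 4771480320$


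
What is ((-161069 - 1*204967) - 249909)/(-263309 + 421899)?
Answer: -123189/31718 ≈ -3.8839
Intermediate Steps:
((-161069 - 1*204967) - 249909)/(-263309 + 421899) = ((-161069 - 204967) - 249909)/158590 = (-366036 - 249909)*(1/158590) = -615945*1/158590 = -123189/31718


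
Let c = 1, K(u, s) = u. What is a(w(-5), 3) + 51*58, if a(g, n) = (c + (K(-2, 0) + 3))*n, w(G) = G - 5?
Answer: 2964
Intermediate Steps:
w(G) = -5 + G
a(g, n) = 2*n (a(g, n) = (1 + (-2 + 3))*n = (1 + 1)*n = 2*n)
a(w(-5), 3) + 51*58 = 2*3 + 51*58 = 6 + 2958 = 2964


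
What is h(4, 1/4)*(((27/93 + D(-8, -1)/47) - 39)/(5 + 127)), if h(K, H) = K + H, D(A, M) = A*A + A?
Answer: -116161/96162 ≈ -1.2080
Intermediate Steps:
D(A, M) = A + A² (D(A, M) = A² + A = A + A²)
h(K, H) = H + K
h(4, 1/4)*(((27/93 + D(-8, -1)/47) - 39)/(5 + 127)) = (1/4 + 4)*(((27/93 - 8*(1 - 8)/47) - 39)/(5 + 127)) = (¼ + 4)*(((27*(1/93) - 8*(-7)*(1/47)) - 39)/132) = 17*(((9/31 + 56*(1/47)) - 39)*(1/132))/4 = 17*(((9/31 + 56/47) - 39)*(1/132))/4 = 17*((2159/1457 - 39)*(1/132))/4 = 17*(-54664/1457*1/132)/4 = (17/4)*(-13666/48081) = -116161/96162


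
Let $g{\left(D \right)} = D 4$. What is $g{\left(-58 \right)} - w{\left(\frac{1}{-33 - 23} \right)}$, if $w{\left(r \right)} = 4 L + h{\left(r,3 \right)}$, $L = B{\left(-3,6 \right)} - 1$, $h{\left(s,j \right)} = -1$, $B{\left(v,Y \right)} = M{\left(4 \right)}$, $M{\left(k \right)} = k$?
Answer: $-243$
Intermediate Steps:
$g{\left(D \right)} = 4 D$
$B{\left(v,Y \right)} = 4$
$L = 3$ ($L = 4 - 1 = 3$)
$w{\left(r \right)} = 11$ ($w{\left(r \right)} = 4 \cdot 3 - 1 = 12 - 1 = 11$)
$g{\left(-58 \right)} - w{\left(\frac{1}{-33 - 23} \right)} = 4 \left(-58\right) - 11 = -232 - 11 = -243$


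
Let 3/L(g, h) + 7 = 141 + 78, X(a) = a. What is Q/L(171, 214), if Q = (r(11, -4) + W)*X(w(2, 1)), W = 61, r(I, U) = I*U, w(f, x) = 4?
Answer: 14416/3 ≈ 4805.3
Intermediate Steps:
L(g, h) = 3/212 (L(g, h) = 3/(-7 + (141 + 78)) = 3/(-7 + 219) = 3/212)
Q = 68 (Q = (11*(-4) + 61)*4 = (-44 + 61)*4 = 17*4 = 68)
Q/L(171, 214) = 68/(3/212) = 68*(212/3) = 14416/3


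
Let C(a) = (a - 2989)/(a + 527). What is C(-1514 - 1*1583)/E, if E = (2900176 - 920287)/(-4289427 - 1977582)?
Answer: -6356836129/848052455 ≈ -7.4958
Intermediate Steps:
E = -659963/2089003 (E = 1979889/(-6267009) = 1979889*(-1/6267009) = -659963/2089003 ≈ -0.31592)
C(a) = (-2989 + a)/(527 + a)
C(-1514 - 1*1583)/E = ((-2989 + (-1514 - 1*1583))/(527 + (-1514 - 1*1583)))/(-659963/2089003) = ((-2989 + (-1514 - 1583))/(527 + (-1514 - 1583)))*(-2089003/659963) = ((-2989 - 3097)/(527 - 3097))*(-2089003/659963) = (-6086/(-2570))*(-2089003/659963) = -1/2570*(-6086)*(-2089003/659963) = (3043/1285)*(-2089003/659963) = -6356836129/848052455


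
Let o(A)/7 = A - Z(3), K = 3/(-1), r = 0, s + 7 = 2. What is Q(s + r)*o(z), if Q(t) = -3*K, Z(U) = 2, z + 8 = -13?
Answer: -1449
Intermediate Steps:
z = -21 (z = -8 - 13 = -21)
s = -5 (s = -7 + 2 = -5)
K = -3 (K = 3*(-1) = -3)
o(A) = -14 + 7*A (o(A) = 7*(A - 1*2) = 7*(A - 2) = 7*(-2 + A) = -14 + 7*A)
Q(t) = 9 (Q(t) = -3*(-3) = 9)
Q(s + r)*o(z) = 9*(-14 + 7*(-21)) = 9*(-14 - 147) = 9*(-161) = -1449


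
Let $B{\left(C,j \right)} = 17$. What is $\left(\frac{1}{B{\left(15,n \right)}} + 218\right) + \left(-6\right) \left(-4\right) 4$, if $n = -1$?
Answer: $\frac{5339}{17} \approx 314.06$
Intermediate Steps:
$\left(\frac{1}{B{\left(15,n \right)}} + 218\right) + \left(-6\right) \left(-4\right) 4 = \left(\frac{1}{17} + 218\right) + \left(-6\right) \left(-4\right) 4 = \left(\frac{1}{17} + 218\right) + 24 \cdot 4 = \frac{3707}{17} + 96 = \frac{5339}{17}$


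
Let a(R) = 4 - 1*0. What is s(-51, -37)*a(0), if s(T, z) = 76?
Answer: 304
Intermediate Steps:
a(R) = 4 (a(R) = 4 + 0 = 4)
s(-51, -37)*a(0) = 76*4 = 304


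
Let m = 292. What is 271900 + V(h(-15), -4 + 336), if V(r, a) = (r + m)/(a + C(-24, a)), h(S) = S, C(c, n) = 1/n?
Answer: 29970269464/110225 ≈ 2.7190e+5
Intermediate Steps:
V(r, a) = (292 + r)/(a + 1/a) (V(r, a) = (r + 292)/(a + 1/a) = (292 + r)/(a + 1/a))
271900 + V(h(-15), -4 + 336) = 271900 + (-4 + 336)*(292 - 15)/(1 + (-4 + 336)**2) = 271900 + 332*277/(1 + 332**2) = 271900 + 332*277/(1 + 110224) = 271900 + 332*277/110225 = 271900 + 332*(1/110225)*277 = 271900 + 91964/110225 = 29970269464/110225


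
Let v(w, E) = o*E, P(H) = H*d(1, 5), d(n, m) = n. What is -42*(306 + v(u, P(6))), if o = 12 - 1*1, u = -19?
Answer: -15624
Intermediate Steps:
o = 11 (o = 12 - 1 = 11)
P(H) = H (P(H) = H*1 = H)
v(w, E) = 11*E
-42*(306 + v(u, P(6))) = -42*(306 + 11*6) = -42*(306 + 66) = -42*372 = -15624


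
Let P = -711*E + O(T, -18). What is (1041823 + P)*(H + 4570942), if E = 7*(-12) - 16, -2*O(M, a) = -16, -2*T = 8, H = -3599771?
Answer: 1080846312201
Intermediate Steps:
T = -4 (T = -½*8 = -4)
O(M, a) = 8 (O(M, a) = -½*(-16) = 8)
E = -100 (E = -84 - 16 = -100)
P = 71108 (P = -711*(-100) + 8 = 71100 + 8 = 71108)
(1041823 + P)*(H + 4570942) = (1041823 + 71108)*(-3599771 + 4570942) = 1112931*971171 = 1080846312201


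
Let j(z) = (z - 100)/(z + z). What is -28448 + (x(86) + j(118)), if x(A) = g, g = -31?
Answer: -3360513/118 ≈ -28479.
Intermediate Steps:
x(A) = -31
j(z) = (-100 + z)/(2*z) (j(z) = (-100 + z)/((2*z)) = (-100 + z)*(1/(2*z)) = (-100 + z)/(2*z))
-28448 + (x(86) + j(118)) = -28448 + (-31 + (1/2)*(-100 + 118)/118) = -28448 + (-31 + (1/2)*(1/118)*18) = -28448 + (-31 + 9/118) = -28448 - 3649/118 = -3360513/118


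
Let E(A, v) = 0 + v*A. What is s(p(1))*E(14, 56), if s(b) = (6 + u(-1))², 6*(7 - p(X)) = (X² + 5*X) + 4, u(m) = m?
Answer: 19600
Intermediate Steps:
E(A, v) = A*v (E(A, v) = 0 + A*v = A*v)
p(X) = 19/3 - 5*X/6 - X²/6 (p(X) = 7 - ((X² + 5*X) + 4)/6 = 7 - (4 + X² + 5*X)/6 = 7 + (-⅔ - 5*X/6 - X²/6) = 19/3 - 5*X/6 - X²/6)
s(b) = 25 (s(b) = (6 - 1)² = 5² = 25)
s(p(1))*E(14, 56) = 25*(14*56) = 25*784 = 19600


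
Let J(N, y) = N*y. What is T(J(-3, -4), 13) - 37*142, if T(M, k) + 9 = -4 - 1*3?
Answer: -5270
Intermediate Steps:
T(M, k) = -16 (T(M, k) = -9 + (-4 - 1*3) = -9 + (-4 - 3) = -9 - 7 = -16)
T(J(-3, -4), 13) - 37*142 = -16 - 37*142 = -16 - 5254 = -5270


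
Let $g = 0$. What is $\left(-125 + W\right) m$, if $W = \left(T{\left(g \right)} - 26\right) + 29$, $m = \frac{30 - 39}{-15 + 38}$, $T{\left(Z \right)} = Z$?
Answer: $\frac{1098}{23} \approx 47.739$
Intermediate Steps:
$m = - \frac{9}{23} \approx -0.3913$
$W = 3$ ($W = \left(0 - 26\right) + 29 = -26 + 29 = 3$)
$\left(-125 + W\right) m = \left(-125 + 3\right) \left(- \frac{9}{23}\right) = \left(-122\right) \left(- \frac{9}{23}\right) = \frac{1098}{23}$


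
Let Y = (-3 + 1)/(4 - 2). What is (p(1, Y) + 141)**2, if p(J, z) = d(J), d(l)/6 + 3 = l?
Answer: 16641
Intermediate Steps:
d(l) = -18 + 6*l
Y = -1 (Y = -2/2 = -2*1/2 = -1)
p(J, z) = -18 + 6*J
(p(1, Y) + 141)**2 = ((-18 + 6*1) + 141)**2 = ((-18 + 6) + 141)**2 = (-12 + 141)**2 = 129**2 = 16641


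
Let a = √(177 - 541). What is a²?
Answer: -364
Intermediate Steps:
a = 2*I*√91 (a = √(-364) = 2*I*√91 ≈ 19.079*I)
a² = (2*I*√91)² = -364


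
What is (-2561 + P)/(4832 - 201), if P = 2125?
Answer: -436/4631 ≈ -0.094148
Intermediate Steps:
(-2561 + P)/(4832 - 201) = (-2561 + 2125)/(4832 - 201) = -436/4631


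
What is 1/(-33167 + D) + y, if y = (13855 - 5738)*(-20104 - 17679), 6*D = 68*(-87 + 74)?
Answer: -30650980077176/99943 ≈ -3.0668e+8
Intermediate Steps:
D = -442/3 (D = (68*(-87 + 74))/6 = (68*(-13))/6 = (⅙)*(-884) = -442/3 ≈ -147.33)
y = -306684611 (y = 8117*(-37783) = -306684611)
1/(-33167 + D) + y = 1/(-33167 - 442/3) - 306684611 = 1/(-99943/3) - 306684611 = -3/99943 - 306684611 = -30650980077176/99943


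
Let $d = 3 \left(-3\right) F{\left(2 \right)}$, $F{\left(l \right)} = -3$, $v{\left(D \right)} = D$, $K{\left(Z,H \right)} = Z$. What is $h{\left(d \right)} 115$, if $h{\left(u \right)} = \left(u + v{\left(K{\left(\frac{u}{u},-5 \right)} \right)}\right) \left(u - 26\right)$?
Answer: $3220$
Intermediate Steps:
$d = 27$ ($d = 3 \left(-3\right) \left(-3\right) = \left(-9\right) \left(-3\right) = 27$)
$h{\left(u \right)} = \left(1 + u\right) \left(-26 + u\right)$ ($h{\left(u \right)} = \left(u + \frac{u}{u}\right) \left(u - 26\right) = \left(u + 1\right) \left(-26 + u\right) = \left(1 + u\right) \left(-26 + u\right)$)
$h{\left(d \right)} 115 = \left(-26 + 27^{2} - 675\right) 115 = \left(-26 + 729 - 675\right) 115 = 28 \cdot 115 = 3220$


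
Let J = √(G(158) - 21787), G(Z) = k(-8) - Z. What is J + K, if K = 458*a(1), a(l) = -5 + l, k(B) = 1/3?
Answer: -1832 + I*√197502/3 ≈ -1832.0 + 148.14*I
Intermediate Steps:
k(B) = ⅓
G(Z) = ⅓ - Z
J = I*√197502/3 (J = √((⅓ - 1*158) - 21787) = √((⅓ - 158) - 21787) = √(-473/3 - 21787) = √(-65834/3) = I*√197502/3 ≈ 148.14*I)
K = -1832 (K = 458*(-5 + 1) = 458*(-4) = -1832)
J + K = I*√197502/3 - 1832 = -1832 + I*√197502/3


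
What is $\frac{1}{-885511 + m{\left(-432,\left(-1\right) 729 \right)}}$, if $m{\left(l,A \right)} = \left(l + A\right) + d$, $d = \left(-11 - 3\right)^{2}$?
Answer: $- \frac{1}{886476} \approx -1.1281 \cdot 10^{-6}$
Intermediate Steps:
$d = 196$ ($d = \left(-14\right)^{2} = 196$)
$m{\left(l,A \right)} = 196 + A + l$ ($m{\left(l,A \right)} = \left(l + A\right) + 196 = \left(A + l\right) + 196 = 196 + A + l$)
$\frac{1}{-885511 + m{\left(-432,\left(-1\right) 729 \right)}} = \frac{1}{-885511 - 965} = \frac{1}{-886476} = - \frac{1}{886476}$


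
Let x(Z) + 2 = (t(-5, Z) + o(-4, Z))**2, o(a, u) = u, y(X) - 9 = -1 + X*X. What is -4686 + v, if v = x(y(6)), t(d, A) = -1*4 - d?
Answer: -2663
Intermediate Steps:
y(X) = 8 + X**2 (y(X) = 9 + (-1 + X*X) = 9 + (-1 + X**2) = 8 + X**2)
t(d, A) = -4 - d
x(Z) = -2 + (1 + Z)**2 (x(Z) = -2 + ((-4 - 1*(-5)) + Z)**2 = -2 + ((-4 + 5) + Z)**2 = -2 + (1 + Z)**2)
v = 2023 (v = -2 + (1 + (8 + 6**2))**2 = -2 + (1 + (8 + 36))**2 = -2 + (1 + 44)**2 = -2 + 45**2 = -2 + 2025 = 2023)
-4686 + v = -4686 + 2023 = -2663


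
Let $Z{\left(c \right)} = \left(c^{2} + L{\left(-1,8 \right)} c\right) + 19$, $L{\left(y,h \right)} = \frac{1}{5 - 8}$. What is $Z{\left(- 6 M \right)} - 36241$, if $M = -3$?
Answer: $-35904$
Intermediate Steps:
$L{\left(y,h \right)} = - \frac{1}{3}$ ($L{\left(y,h \right)} = \frac{1}{-3} = - \frac{1}{3}$)
$Z{\left(c \right)} = 19 + c^{2} - \frac{c}{3}$ ($Z{\left(c \right)} = \left(c^{2} - \frac{c}{3}\right) + 19 = 19 + c^{2} - \frac{c}{3}$)
$Z{\left(- 6 M \right)} - 36241 = \left(19 + \left(\left(-6\right) \left(-3\right)\right)^{2} - \frac{\left(-6\right) \left(-3\right)}{3}\right) - 36241 = \left(19 + 18^{2} - 6\right) - 36241 = \left(19 + 324 - 6\right) - 36241 = 337 - 36241 = -35904$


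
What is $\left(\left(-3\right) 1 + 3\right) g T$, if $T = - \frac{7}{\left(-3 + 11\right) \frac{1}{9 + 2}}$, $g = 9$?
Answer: $0$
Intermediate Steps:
$T = - \frac{77}{8}$ ($T = - \frac{7}{8 \cdot \frac{1}{11}} = - \frac{7}{\frac{8}{11}} = \left(-7\right) \frac{11}{8} = - \frac{77}{8} \approx -9.625$)
$\left(\left(-3\right) 1 + 3\right) g T = \left(\left(-3\right) 1 + 3\right) 9 \left(- \frac{77}{8}\right) = \left(-3 + 3\right) 9 \left(- \frac{77}{8}\right) = 0 \cdot 9 \left(- \frac{77}{8}\right) = 0 \left(- \frac{77}{8}\right) = 0$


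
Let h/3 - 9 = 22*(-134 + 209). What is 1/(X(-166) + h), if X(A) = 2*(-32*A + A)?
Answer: 1/15269 ≈ 6.5492e-5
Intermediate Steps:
X(A) = -62*A (X(A) = 2*(-31*A) = -62*A)
h = 4977 (h = 27 + 3*(22*(-134 + 209)) = 27 + 3*(22*75) = 27 + 3*1650 = 27 + 4950 = 4977)
1/(X(-166) + h) = 1/(-62*(-166) + 4977) = 1/(10292 + 4977) = 1/15269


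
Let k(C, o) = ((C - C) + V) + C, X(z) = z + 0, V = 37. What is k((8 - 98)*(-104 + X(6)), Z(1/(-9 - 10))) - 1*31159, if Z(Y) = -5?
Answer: -22302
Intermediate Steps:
X(z) = z
k(C, o) = 37 + C (k(C, o) = ((C - C) + 37) + C = (0 + 37) + C = 37 + C)
k((8 - 98)*(-104 + X(6)), Z(1/(-9 - 10))) - 1*31159 = (37 + (8 - 98)*(-104 + 6)) - 1*31159 = (37 - 90*(-98)) - 31159 = (37 + 8820) - 31159 = 8857 - 31159 = -22302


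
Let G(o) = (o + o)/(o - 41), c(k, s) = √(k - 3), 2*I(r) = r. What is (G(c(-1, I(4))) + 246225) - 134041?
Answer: 189030048/1685 - 164*I/1685 ≈ 1.1218e+5 - 0.097329*I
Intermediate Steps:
I(r) = r/2
c(k, s) = √(-3 + k)
G(o) = 2*o/(-41 + o) (G(o) = (2*o)/(-41 + o) = 2*o/(-41 + o))
(G(c(-1, I(4))) + 246225) - 134041 = (2*√(-3 - 1)/(-41 + √(-3 - 1)) + 246225) - 134041 = (2*√(-4)/(-41 + √(-4)) + 246225) - 134041 = (2*(2*I)/(-41 + 2*I) + 246225) - 134041 = (2*(2*I)*((-41 - 2*I)/1685) + 246225) - 134041 = (4*I*(-41 - 2*I)/1685 + 246225) - 134041 = (246225 + 4*I*(-41 - 2*I)/1685) - 134041 = 112184 + 4*I*(-41 - 2*I)/1685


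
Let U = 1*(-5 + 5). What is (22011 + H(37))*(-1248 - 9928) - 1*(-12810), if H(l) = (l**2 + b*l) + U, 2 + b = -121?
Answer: -210420094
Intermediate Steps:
b = -123 (b = -2 - 121 = -123)
U = 0 (U = 1*0 = 0)
H(l) = l**2 - 123*l (H(l) = (l**2 - 123*l) + 0 = l**2 - 123*l)
(22011 + H(37))*(-1248 - 9928) - 1*(-12810) = (22011 + 37*(-123 + 37))*(-1248 - 9928) - 1*(-12810) = (22011 + 37*(-86))*(-11176) + 12810 = (22011 - 3182)*(-11176) + 12810 = 18829*(-11176) + 12810 = -210432904 + 12810 = -210420094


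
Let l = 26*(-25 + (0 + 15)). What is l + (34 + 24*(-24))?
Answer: -802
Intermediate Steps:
l = -260 (l = 26*(-25 + 15) = 26*(-10) = -260)
l + (34 + 24*(-24)) = -260 + (34 + 24*(-24)) = -260 + (34 - 576) = -260 - 542 = -802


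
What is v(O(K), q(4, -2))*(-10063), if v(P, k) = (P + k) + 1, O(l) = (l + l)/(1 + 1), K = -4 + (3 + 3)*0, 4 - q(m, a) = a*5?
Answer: -110693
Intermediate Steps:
q(m, a) = 4 - 5*a (q(m, a) = 4 - a*5 = 4 - 5*a)
K = -4 (K = -4 + 6*0 = -4 + 0 = -4)
O(l) = l (O(l) = (2*l)/2 = (2*l)*(½) = l)
v(P, k) = 1 + P + k
v(O(K), q(4, -2))*(-10063) = (1 - 4 + (4 - 5*(-2)))*(-10063) = (1 - 4 + (4 + 10))*(-10063) = (1 - 4 + 14)*(-10063) = 11*(-10063) = -110693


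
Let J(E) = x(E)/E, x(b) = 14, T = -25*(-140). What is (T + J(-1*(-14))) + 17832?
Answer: 21333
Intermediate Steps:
T = 3500
J(E) = 14/E
(T + J(-1*(-14))) + 17832 = (3500 + 14/((-1*(-14)))) + 17832 = (3500 + 14/14) + 17832 = (3500 + 14*(1/14)) + 17832 = (3500 + 1) + 17832 = 3501 + 17832 = 21333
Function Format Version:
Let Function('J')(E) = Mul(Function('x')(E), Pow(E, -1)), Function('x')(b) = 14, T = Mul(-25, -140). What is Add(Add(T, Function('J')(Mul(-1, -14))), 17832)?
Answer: 21333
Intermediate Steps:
T = 3500
Function('J')(E) = Mul(14, Pow(E, -1))
Add(Add(T, Function('J')(Mul(-1, -14))), 17832) = Add(Add(3500, Mul(14, Pow(Mul(-1, -14), -1))), 17832) = Add(Add(3500, Mul(14, Pow(14, -1))), 17832) = Add(Add(3500, Mul(14, Rational(1, 14))), 17832) = Add(Add(3500, 1), 17832) = Add(3501, 17832) = 21333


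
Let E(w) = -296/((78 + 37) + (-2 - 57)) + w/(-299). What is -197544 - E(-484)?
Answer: -413451917/2093 ≈ -1.9754e+5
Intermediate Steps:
E(w) = -37/7 - w/299 (E(w) = -296/(115 - 59) + w*(-1/299) = -296/56 - w/299 = -296*1/56 - w/299 = -37/7 - w/299)
-197544 - E(-484) = -197544 - (-37/7 - 1/299*(-484)) = -197544 - (-37/7 + 484/299) = -197544 - 1*(-7675/2093) = -197544 + 7675/2093 = -413451917/2093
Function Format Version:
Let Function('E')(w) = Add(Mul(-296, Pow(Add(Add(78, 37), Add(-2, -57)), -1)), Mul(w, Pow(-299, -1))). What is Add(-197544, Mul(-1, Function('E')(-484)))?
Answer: Rational(-413451917, 2093) ≈ -1.9754e+5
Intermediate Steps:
Function('E')(w) = Add(Rational(-37, 7), Mul(Rational(-1, 299), w)) (Function('E')(w) = Add(Mul(-296, Pow(Add(115, -59), -1)), Mul(w, Rational(-1, 299))) = Add(Mul(-296, Pow(56, -1)), Mul(Rational(-1, 299), w)) = Add(Mul(-296, Rational(1, 56)), Mul(Rational(-1, 299), w)) = Add(Rational(-37, 7), Mul(Rational(-1, 299), w)))
Add(-197544, Mul(-1, Function('E')(-484))) = Add(-197544, Mul(-1, Add(Rational(-37, 7), Mul(Rational(-1, 299), -484)))) = Add(-197544, Mul(-1, Add(Rational(-37, 7), Rational(484, 299)))) = Add(-197544, Mul(-1, Rational(-7675, 2093))) = Add(-197544, Rational(7675, 2093)) = Rational(-413451917, 2093)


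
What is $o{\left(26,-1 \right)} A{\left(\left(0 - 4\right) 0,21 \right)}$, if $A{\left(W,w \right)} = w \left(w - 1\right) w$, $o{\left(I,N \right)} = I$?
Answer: $229320$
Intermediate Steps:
$A{\left(W,w \right)} = w^{2} \left(-1 + w\right)$ ($A{\left(W,w \right)} = w \left(w - 1\right) w = w \left(-1 + w\right) w = w^{2} \left(-1 + w\right)$)
$o{\left(26,-1 \right)} A{\left(\left(0 - 4\right) 0,21 \right)} = 26 \cdot 21^{2} \left(-1 + 21\right) = 26 \cdot 441 \cdot 20 = 26 \cdot 8820 = 229320$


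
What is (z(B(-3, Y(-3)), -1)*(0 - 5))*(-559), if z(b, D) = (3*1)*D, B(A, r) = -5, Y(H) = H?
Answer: -8385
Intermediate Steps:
z(b, D) = 3*D
(z(B(-3, Y(-3)), -1)*(0 - 5))*(-559) = ((3*(-1))*(0 - 5))*(-559) = -3*(-5)*(-559) = 15*(-559) = -8385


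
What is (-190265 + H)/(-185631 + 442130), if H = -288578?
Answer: -478843/256499 ≈ -1.8668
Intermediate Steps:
(-190265 + H)/(-185631 + 442130) = (-190265 - 288578)/(-185631 + 442130) = -478843/256499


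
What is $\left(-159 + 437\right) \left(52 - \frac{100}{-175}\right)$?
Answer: $\frac{102304}{7} \approx 14615.0$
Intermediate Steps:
$\left(-159 + 437\right) \left(52 - \frac{100}{-175}\right) = 278 \left(52 - - \frac{4}{7}\right) = 278 \left(52 + \frac{4}{7}\right) = 278 \cdot \frac{368}{7} = \frac{102304}{7}$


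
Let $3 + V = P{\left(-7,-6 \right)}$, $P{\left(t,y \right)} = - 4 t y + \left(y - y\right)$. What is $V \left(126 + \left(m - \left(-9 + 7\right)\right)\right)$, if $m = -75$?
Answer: $-9063$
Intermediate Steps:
$P{\left(t,y \right)} = - 4 t y$ ($P{\left(t,y \right)} = - 4 t y + 0 = - 4 t y$)
$V = -171$ ($V = -3 - \left(-28\right) \left(-6\right) = -3 - 168 = -171$)
$V \left(126 + \left(m - \left(-9 + 7\right)\right)\right) = - 171 \left(126 - 73\right) = \left(-171\right) 53 = -9063$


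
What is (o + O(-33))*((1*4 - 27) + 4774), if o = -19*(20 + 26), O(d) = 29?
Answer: -4014595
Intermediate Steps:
o = -874 (o = -19*46 = -874)
(o + O(-33))*((1*4 - 27) + 4774) = (-874 + 29)*((1*4 - 27) + 4774) = -845*((4 - 27) + 4774) = -845*(-23 + 4774) = -845*4751 = -4014595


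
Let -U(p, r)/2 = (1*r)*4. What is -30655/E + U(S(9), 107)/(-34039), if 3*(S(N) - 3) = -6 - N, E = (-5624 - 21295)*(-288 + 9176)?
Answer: 205846663177/8144037434808 ≈ 0.025276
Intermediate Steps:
E = -239256072 (E = -26919*8888 = -239256072)
S(N) = 1 - N/3 (S(N) = 3 + (-6 - N)/3 = 3 + (-2 - N/3) = 1 - N/3)
U(p, r) = -8*r (U(p, r) = -2*1*r*4 = -2*r*4 = -8*r)
-30655/E + U(S(9), 107)/(-34039) = -30655/(-239256072) - 8*107/(-34039) = -30655*(-1/239256072) - 856*(-1/34039) = 30655/239256072 + 856/34039 = 205846663177/8144037434808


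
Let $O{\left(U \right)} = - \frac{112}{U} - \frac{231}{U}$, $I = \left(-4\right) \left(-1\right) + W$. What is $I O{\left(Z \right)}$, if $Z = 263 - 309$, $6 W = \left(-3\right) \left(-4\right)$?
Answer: $\frac{1029}{23} \approx 44.739$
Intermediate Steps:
$W = 2$ ($W = \frac{\left(-3\right) \left(-4\right)}{6} = \frac{1}{6} \cdot 12 = 2$)
$Z = -46$
$I = 6$ ($I = \left(-4\right) \left(-1\right) + 2 = 4 + 2 = 6$)
$O{\left(U \right)} = - \frac{343}{U}$
$I O{\left(Z \right)} = 6 \left(- \frac{343}{-46}\right) = 6 \left(\left(-343\right) \left(- \frac{1}{46}\right)\right) = 6 \cdot \frac{343}{46} = \frac{1029}{23}$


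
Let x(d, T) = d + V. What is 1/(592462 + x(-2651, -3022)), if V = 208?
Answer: 1/590019 ≈ 1.6949e-6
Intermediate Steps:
x(d, T) = 208 + d (x(d, T) = d + 208 = 208 + d)
1/(592462 + x(-2651, -3022)) = 1/(592462 + (208 - 2651)) = 1/(592462 - 2443) = 1/590019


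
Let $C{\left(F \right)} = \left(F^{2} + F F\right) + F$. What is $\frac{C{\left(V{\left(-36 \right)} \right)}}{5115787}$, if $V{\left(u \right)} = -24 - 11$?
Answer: $\frac{2415}{5115787} \approx 0.00047207$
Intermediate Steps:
$V{\left(u \right)} = -35$ ($V{\left(u \right)} = -24 - 11 = -35$)
$C{\left(F \right)} = F + 2 F^{2}$ ($C{\left(F \right)} = \left(F^{2} + F^{2}\right) + F = 2 F^{2} + F = F + 2 F^{2}$)
$\frac{C{\left(V{\left(-36 \right)} \right)}}{5115787} = \frac{\left(-35\right) \left(1 + 2 \left(-35\right)\right)}{5115787} = - 35 \left(1 - 70\right) \frac{1}{5115787} = \left(-35\right) \left(-69\right) \frac{1}{5115787} = 2415 \cdot \frac{1}{5115787} = \frac{2415}{5115787}$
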